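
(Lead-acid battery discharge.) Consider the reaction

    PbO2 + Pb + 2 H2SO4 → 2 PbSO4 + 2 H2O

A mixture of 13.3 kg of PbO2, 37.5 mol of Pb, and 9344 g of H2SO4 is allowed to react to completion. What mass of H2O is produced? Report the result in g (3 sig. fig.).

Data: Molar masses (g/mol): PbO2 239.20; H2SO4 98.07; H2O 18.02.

1350 g

n(PbO2) = 13.30×1000 / 239.20 = 55.60 mol
n(Pb) = 37.50 mol
n(H2SO4) = 9344 / 98.07 = 95.28 mol
n/ν for PbO2 = 55.60/1 = 55.60
n/ν for Pb = 37.50/1 = 37.50
n/ν for H2SO4 = 95.28/2 = 47.64
Smallest n/ν is Pb → limiting reagent.
n(H2O) = (2/1) × 37.50 = 75.00 mol
mass = 75.00 × 18.02 = 1352 g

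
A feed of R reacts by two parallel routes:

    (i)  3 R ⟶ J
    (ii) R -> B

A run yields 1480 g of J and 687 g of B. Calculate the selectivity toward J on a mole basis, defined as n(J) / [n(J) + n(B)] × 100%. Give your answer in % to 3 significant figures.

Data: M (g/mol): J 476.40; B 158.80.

41.8 %

n(J) = 1480 / 476.40 = 3.107 mol
n(B) = 687 / 158.80 = 4.326 mol
selectivity = 3.107/(3.107+4.326) × 100 = 41.80 %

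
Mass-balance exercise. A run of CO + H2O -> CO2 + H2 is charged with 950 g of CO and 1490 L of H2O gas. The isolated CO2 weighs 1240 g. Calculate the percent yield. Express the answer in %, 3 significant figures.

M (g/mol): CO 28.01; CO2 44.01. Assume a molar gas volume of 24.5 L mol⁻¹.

83.1 %

n(CO) = 950.0 / 28.01 = 33.92 mol
n(H2O) = 1490 / 24.5 = 60.82 mol
n/ν for CO = 33.92/1 = 33.92
n/ν for H2O = 60.82/1 = 60.82
Smallest n/ν is CO → limiting reagent.
theoretical n(CO2) = (1/1) × 33.92 = 33.92 mol → 1493 g
% yield = 1240 / 1493 × 100 = 83.05 %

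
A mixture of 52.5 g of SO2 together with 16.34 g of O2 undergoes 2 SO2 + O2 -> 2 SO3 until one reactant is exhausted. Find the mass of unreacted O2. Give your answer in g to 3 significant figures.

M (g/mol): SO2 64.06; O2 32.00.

n(SO2) = 52.50 / 64.06 = 0.8195 mol
n(O2) = 16.34 / 32.00 = 0.5106 mol
n/ν → SO2: 0.4098, O2: 0.5106; SO2 is limiting.
O2 consumed = (1/2) × 0.8195 = 0.4098 mol
O2 remaining = 0.5106 − 0.4098 = 0.1008 mol
mass = 0.1008 × 32.00 = 3.226 g

3.23 g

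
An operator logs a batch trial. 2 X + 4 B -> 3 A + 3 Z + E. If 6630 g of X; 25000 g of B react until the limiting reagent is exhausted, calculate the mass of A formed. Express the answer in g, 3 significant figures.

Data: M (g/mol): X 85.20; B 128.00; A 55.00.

6420 g

n(X) = 6630 / 85.20 = 77.82 mol
n(B) = 25000 / 128.00 = 195.3 mol
n/ν for X = 77.82/2 = 38.91
n/ν for B = 195.3/4 = 48.83
Smallest n/ν is X → limiting reagent.
n(A) = (3/2) × 77.82 = 116.7 mol
mass = 116.7 × 55.00 = 6419 g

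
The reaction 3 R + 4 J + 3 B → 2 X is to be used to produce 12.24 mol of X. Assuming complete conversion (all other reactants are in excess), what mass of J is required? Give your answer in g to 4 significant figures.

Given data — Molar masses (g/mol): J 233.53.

5717 g

n(X) = 12.24 mol
n(J) = (4/2) × 12.24 = 24.48 mol
mass = 24.48 × 233.53 = 5717 g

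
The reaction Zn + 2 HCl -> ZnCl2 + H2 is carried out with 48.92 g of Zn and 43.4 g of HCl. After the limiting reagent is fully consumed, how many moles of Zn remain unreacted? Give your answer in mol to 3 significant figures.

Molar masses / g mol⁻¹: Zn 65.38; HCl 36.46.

0.153 mol

n(Zn) = 48.92 / 65.38 = 0.7482 mol
n(HCl) = 43.40 / 36.46 = 1.190 mol
n/ν → Zn: 0.7482, HCl: 0.5950; HCl is limiting.
Zn consumed = (1/2) × 1.190 = 0.5950 mol
Zn remaining = 0.7482 − 0.5950 = 0.1532 mol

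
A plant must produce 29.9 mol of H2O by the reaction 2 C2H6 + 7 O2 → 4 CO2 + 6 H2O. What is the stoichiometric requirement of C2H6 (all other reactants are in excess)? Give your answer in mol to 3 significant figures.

9.97 mol

n(H2O) = 29.90 mol
n(C2H6) = (2/6) × 29.90 = 9.967 mol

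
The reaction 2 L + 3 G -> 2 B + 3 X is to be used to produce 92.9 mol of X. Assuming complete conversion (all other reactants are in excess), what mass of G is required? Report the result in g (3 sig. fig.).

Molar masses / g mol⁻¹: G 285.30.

26500 g

n(X) = 92.90 mol
n(G) = (3/3) × 92.90 = 92.90 mol
mass = 92.90 × 285.30 = 26500 g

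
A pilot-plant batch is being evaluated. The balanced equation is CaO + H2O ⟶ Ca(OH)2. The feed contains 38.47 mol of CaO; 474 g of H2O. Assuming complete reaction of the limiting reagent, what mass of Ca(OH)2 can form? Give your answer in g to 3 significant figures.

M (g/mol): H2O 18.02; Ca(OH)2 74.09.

n(CaO) = 38.47 mol
n(H2O) = 474.0 / 18.02 = 26.30 mol
n/ν → CaO: 38.47, H2O: 26.30; H2O is limiting.
n(Ca(OH)2) = (1/1) × 26.30 = 26.30 mol
mass = 26.30 × 74.09 = 1949 g

1950 g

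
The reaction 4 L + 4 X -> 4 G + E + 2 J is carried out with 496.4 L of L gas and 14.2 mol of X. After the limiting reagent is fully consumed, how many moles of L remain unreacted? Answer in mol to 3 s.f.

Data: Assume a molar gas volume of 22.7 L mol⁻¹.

7.67 mol

n(L) = 496.4 / 22.7 = 21.87 mol
n(X) = 14.20 mol
n/ν → L: 5.468, X: 3.550; X is limiting.
L consumed = (4/4) × 14.20 = 14.20 mol
L remaining = 21.87 − 14.20 = 7.670 mol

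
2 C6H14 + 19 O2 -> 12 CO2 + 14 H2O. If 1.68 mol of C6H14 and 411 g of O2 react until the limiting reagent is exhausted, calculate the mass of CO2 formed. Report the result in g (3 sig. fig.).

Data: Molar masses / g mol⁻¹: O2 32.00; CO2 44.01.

n(C6H14) = 1.680 mol
n(O2) = 411.0 / 32.00 = 12.84 mol
n/ν for C6H14 = 1.680/2 = 0.8400
n/ν for O2 = 12.84/19 = 0.6758
Smallest n/ν is O2 → limiting reagent.
n(CO2) = (12/19) × 12.84 = 8.109 mol
mass = 8.109 × 44.01 = 356.9 g

357 g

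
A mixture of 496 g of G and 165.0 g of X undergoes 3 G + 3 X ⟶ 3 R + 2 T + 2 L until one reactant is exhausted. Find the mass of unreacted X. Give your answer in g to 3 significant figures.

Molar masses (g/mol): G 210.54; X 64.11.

n(G) = 496.0 / 210.54 = 2.356 mol
n(X) = 165.0 / 64.11 = 2.574 mol
n/ν for G = 2.356/3 = 0.7853
n/ν for X = 2.574/3 = 0.8580
Smallest n/ν is G → limiting reagent.
X consumed = (3/3) × 2.356 = 2.356 mol
X remaining = 2.574 − 2.356 = 0.2180 mol
mass = 0.2180 × 64.11 = 13.98 g

14.0 g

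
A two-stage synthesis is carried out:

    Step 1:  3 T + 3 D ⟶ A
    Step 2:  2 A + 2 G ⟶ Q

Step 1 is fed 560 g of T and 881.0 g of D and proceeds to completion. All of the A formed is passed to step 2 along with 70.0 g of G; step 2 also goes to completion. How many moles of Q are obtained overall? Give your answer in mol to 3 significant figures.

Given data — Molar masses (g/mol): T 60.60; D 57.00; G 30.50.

1.15 mol

Step 1:
n(T) = 560.0 / 60.60 = 9.241 mol
n(D) = 881.0 / 57.00 = 15.46 mol
n/ν → T: 3.080, D: 5.153; T is limiting.
n(A) produced = (1/3) × 9.241 = 3.080 mol
Step 2:
n(A) available = 3.080 mol
n(G) = 70.00 / 30.50 = 2.295 mol
n/ν → A: 1.540, G: 1.148; G is limiting.
n(Q) = (1/2) × 2.295 = 1.148 mol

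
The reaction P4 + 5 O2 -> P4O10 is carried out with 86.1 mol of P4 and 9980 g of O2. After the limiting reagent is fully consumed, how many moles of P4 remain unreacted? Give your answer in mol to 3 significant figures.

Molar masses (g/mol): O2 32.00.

n(P4) = 86.10 mol
n(O2) = 9980 / 32.00 = 311.9 mol
n/ν for P4 = 86.10/1 = 86.10
n/ν for O2 = 311.9/5 = 62.38
Smallest n/ν is O2 → limiting reagent.
P4 consumed = (1/5) × 311.9 = 62.38 mol
P4 remaining = 86.10 − 62.38 = 23.72 mol

23.7 mol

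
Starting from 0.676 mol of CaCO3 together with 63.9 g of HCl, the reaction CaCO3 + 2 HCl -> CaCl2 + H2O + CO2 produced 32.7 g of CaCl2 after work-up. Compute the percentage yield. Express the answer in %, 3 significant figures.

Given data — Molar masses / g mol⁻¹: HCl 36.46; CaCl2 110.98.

n(CaCO3) = 0.6760 mol
n(HCl) = 63.90 / 36.46 = 1.753 mol
n/ν for CaCO3 = 0.6760/1 = 0.6760
n/ν for HCl = 1.753/2 = 0.8765
Smallest n/ν is CaCO3 → limiting reagent.
theoretical n(CaCl2) = (1/1) × 0.6760 = 0.6760 mol → 75.02 g
% yield = 32.7 / 75.02 × 100 = 43.59 %

43.6 %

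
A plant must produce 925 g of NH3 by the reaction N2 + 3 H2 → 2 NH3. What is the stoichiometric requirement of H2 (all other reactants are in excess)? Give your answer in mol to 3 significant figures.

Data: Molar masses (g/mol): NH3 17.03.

n(NH3) = 925 / 17.03 = 54.32 mol
n(H2) = (3/2) × 54.32 = 81.48 mol

81.5 mol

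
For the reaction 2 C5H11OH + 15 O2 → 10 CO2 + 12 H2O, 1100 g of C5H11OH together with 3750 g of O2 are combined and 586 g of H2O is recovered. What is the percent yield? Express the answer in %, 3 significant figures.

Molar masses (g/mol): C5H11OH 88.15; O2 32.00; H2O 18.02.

n(C5H11OH) = 1100 / 88.15 = 12.48 mol
n(O2) = 3750 / 32.00 = 117.2 mol
n/ν → C5H11OH: 6.240, O2: 7.813; C5H11OH is limiting.
theoretical n(H2O) = (12/2) × 12.48 = 74.88 mol → 1349 g
% yield = 586 / 1349 × 100 = 43.44 %

43.4 %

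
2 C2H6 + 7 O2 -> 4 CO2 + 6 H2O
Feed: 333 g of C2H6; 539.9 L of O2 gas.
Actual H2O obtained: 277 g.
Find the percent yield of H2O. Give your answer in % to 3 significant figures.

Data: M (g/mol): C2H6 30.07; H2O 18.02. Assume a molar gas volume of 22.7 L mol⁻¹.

75.4 %

n(C2H6) = 333.0 / 30.07 = 11.07 mol
n(O2) = 539.9 / 22.7 = 23.78 mol
n/ν for C2H6 = 11.07/2 = 5.535
n/ν for O2 = 23.78/7 = 3.397
Smallest n/ν is O2 → limiting reagent.
theoretical n(H2O) = (6/7) × 23.78 = 20.38 mol → 367.2 g
% yield = 277 / 367.2 × 100 = 75.44 %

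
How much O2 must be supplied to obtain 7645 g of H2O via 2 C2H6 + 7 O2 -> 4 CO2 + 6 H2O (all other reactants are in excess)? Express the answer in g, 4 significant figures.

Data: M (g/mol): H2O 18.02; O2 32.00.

15840 g

n(H2O) = 7645 / 18.02 = 424.3 mol
n(O2) = (7/6) × 424.3 = 495.0 mol
mass = 495.0 × 32.00 = 15840 g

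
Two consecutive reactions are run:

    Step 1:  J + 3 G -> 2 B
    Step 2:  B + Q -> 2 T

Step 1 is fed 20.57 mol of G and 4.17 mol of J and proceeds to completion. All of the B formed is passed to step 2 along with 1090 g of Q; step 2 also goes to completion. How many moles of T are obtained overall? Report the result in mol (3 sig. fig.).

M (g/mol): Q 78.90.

16.7 mol

Step 1:
n(G) = 20.57 mol
n(J) = 4.170 mol
n/ν for G = 20.57/3 = 6.857
n/ν for J = 4.170/1 = 4.170
Smallest n/ν is J → limiting reagent.
n(B) produced = (2/1) × 4.170 = 8.340 mol
Step 2:
n(B) available = 8.340 mol
n(Q) = 1090 / 78.90 = 13.81 mol
n/ν for B = 8.340/1 = 8.340
n/ν for Q = 13.81/1 = 13.81
Smallest n/ν is B → limiting reagent.
n(T) = (2/1) × 8.340 = 16.68 mol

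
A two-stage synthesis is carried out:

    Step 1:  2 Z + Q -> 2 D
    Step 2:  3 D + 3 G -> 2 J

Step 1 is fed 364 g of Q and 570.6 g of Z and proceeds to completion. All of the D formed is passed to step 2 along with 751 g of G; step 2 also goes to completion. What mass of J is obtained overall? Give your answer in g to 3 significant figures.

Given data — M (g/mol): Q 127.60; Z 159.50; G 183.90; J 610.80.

1460 g

Step 1:
n(Q) = 364.0 / 127.60 = 2.853 mol
n(Z) = 570.6 / 159.50 = 3.577 mol
n/ν for Q = 2.853/1 = 2.853
n/ν for Z = 3.577/2 = 1.789
Smallest n/ν is Z → limiting reagent.
n(D) produced = (2/2) × 3.577 = 3.577 mol
Step 2:
n(D) available = 3.577 mol
n(G) = 751.0 / 183.90 = 4.084 mol
n/ν for D = 3.577/3 = 1.192
n/ν for G = 4.084/3 = 1.361
Smallest n/ν is D → limiting reagent.
n(J) = (2/3) × 3.577 = 2.385 mol
mass = 2.385 × 610.80 = 1457 g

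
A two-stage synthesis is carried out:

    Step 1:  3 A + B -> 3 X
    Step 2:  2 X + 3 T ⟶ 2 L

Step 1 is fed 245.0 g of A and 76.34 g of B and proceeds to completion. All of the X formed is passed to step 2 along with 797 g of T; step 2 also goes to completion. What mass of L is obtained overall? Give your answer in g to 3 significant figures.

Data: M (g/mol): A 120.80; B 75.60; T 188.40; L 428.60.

869 g

Step 1:
n(A) = 245.0 / 120.80 = 2.028 mol
n(B) = 76.34 / 75.60 = 1.010 mol
n/ν → A: 0.6760, B: 1.010; A is limiting.
n(X) produced = (3/3) × 2.028 = 2.028 mol
Step 2:
n(X) available = 2.028 mol
n(T) = 797.0 / 188.40 = 4.230 mol
n/ν → X: 1.014, T: 1.410; X is limiting.
n(L) = (2/2) × 2.028 = 2.028 mol
mass = 2.028 × 428.60 = 869.2 g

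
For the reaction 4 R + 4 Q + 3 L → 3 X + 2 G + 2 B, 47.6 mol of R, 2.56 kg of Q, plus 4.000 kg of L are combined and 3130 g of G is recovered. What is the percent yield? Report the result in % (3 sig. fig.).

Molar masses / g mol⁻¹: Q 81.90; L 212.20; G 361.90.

68.8 %

n(R) = 47.60 mol
n(Q) = 2.560×1000 / 81.90 = 31.26 mol
n(L) = 4.000×1000 / 212.20 = 18.85 mol
n/ν for R = 47.60/4 = 11.90
n/ν for Q = 31.26/4 = 7.815
n/ν for L = 18.85/3 = 6.283
Smallest n/ν is L → limiting reagent.
theoretical n(G) = (2/3) × 18.85 = 12.57 mol → 4549 g
% yield = 3130 / 4549 × 100 = 68.81 %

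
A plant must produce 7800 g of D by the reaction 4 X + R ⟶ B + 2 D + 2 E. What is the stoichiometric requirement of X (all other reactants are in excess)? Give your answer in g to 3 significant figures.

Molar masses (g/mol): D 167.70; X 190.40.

17700 g

n(D) = 7800 / 167.70 = 46.51 mol
n(X) = (4/2) × 46.51 = 93.02 mol
mass = 93.02 × 190.40 = 17710 g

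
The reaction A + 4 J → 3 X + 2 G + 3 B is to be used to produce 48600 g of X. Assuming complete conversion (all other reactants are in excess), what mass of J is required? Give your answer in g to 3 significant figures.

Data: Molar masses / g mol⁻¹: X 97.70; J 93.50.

n(X) = 48600 / 97.70 = 497.4 mol
n(J) = (4/3) × 497.4 = 663.2 mol
mass = 663.2 × 93.50 = 62010 g

62000 g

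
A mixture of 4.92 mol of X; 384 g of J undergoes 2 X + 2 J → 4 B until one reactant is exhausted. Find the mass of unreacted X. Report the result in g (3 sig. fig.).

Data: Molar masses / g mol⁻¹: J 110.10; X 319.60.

458 g

n(X) = 4.920 mol
n(J) = 384.0 / 110.10 = 3.488 mol
n/ν for X = 4.920/2 = 2.460
n/ν for J = 3.488/2 = 1.744
Smallest n/ν is J → limiting reagent.
X consumed = (2/2) × 3.488 = 3.488 mol
X remaining = 4.920 − 3.488 = 1.432 mol
mass = 1.432 × 319.60 = 457.7 g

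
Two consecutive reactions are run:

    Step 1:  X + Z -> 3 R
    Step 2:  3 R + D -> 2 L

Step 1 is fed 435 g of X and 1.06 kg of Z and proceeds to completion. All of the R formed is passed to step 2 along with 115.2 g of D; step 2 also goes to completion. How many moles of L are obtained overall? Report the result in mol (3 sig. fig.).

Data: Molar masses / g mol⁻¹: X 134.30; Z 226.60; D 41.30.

Step 1:
n(X) = 435.0 / 134.30 = 3.239 mol
n(Z) = 1.060×1000 / 226.60 = 4.678 mol
n/ν for X = 3.239/1 = 3.239
n/ν for Z = 4.678/1 = 4.678
Smallest n/ν is X → limiting reagent.
n(R) produced = (3/1) × 3.239 = 9.717 mol
Step 2:
n(R) available = 9.717 mol
n(D) = 115.2 / 41.30 = 2.789 mol
n/ν for R = 9.717/3 = 3.239
n/ν for D = 2.789/1 = 2.789
Smallest n/ν is D → limiting reagent.
n(L) = (2/1) × 2.789 = 5.578 mol

5.58 mol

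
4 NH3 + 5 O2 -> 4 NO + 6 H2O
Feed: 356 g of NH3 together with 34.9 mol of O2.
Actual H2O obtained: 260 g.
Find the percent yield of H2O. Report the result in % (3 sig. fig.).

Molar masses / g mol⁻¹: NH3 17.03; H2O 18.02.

46.0 %

n(NH3) = 356.0 / 17.03 = 20.90 mol
n(O2) = 34.90 mol
n/ν for NH3 = 20.90/4 = 5.225
n/ν for O2 = 34.90/5 = 6.980
Smallest n/ν is NH3 → limiting reagent.
theoretical n(H2O) = (6/4) × 20.90 = 31.35 mol → 564.9 g
% yield = 260 / 564.9 × 100 = 46.03 %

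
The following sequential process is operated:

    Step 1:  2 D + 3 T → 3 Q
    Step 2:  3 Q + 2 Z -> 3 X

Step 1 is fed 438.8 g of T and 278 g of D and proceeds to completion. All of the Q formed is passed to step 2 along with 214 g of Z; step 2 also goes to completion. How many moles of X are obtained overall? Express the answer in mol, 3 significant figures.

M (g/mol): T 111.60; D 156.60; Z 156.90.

Step 1:
n(T) = 438.8 / 111.60 = 3.932 mol
n(D) = 278.0 / 156.60 = 1.775 mol
n/ν for T = 3.932/3 = 1.311
n/ν for D = 1.775/2 = 0.8875
Smallest n/ν is D → limiting reagent.
n(Q) produced = (3/2) × 1.775 = 2.663 mol
Step 2:
n(Q) available = 2.663 mol
n(Z) = 214.0 / 156.90 = 1.364 mol
n/ν for Q = 2.663/3 = 0.8877
n/ν for Z = 1.364/2 = 0.6820
Smallest n/ν is Z → limiting reagent.
n(X) = (3/2) × 1.364 = 2.046 mol

2.05 mol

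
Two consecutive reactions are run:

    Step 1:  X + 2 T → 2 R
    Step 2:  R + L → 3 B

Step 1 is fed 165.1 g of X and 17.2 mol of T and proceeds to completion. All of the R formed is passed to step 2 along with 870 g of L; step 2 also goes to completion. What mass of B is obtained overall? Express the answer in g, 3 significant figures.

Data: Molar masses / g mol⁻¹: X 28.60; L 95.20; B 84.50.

2320 g

Step 1:
n(X) = 165.1 / 28.60 = 5.773 mol
n(T) = 17.20 mol
n/ν for X = 5.773/1 = 5.773
n/ν for T = 17.20/2 = 8.600
Smallest n/ν is X → limiting reagent.
n(R) produced = (2/1) × 5.773 = 11.55 mol
Step 2:
n(R) available = 11.55 mol
n(L) = 870.0 / 95.20 = 9.139 mol
n/ν for R = 11.55/1 = 11.55
n/ν for L = 9.139/1 = 9.139
Smallest n/ν is L → limiting reagent.
n(B) = (3/1) × 9.139 = 27.42 mol
mass = 27.42 × 84.50 = 2317 g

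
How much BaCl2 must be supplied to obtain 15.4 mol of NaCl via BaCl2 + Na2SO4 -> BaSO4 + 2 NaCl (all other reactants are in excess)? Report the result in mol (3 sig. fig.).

7.70 mol

n(NaCl) = 15.40 mol
n(BaCl2) = (1/2) × 15.40 = 7.700 mol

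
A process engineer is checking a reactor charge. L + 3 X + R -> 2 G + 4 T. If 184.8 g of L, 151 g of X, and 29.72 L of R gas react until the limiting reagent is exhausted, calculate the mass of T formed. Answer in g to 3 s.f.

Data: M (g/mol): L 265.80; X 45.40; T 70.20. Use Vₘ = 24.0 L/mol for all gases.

195 g

n(L) = 184.8 / 265.80 = 0.6953 mol
n(X) = 151.0 / 45.40 = 3.326 mol
n(R) = 29.72 / 24.0 = 1.238 mol
n/ν → L: 0.6953, X: 1.109, R: 1.238; L is limiting.
n(T) = (4/1) × 0.6953 = 2.781 mol
mass = 2.781 × 70.20 = 195.2 g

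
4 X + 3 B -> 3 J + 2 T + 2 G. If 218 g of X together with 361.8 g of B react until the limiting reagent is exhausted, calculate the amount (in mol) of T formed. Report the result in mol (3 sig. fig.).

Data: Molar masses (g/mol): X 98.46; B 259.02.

n(X) = 218.0 / 98.46 = 2.214 mol
n(B) = 361.8 / 259.02 = 1.397 mol
n/ν → X: 0.5535, B: 0.4657; B is limiting.
n(T) = (2/3) × 1.397 = 0.9313 mol

0.931 mol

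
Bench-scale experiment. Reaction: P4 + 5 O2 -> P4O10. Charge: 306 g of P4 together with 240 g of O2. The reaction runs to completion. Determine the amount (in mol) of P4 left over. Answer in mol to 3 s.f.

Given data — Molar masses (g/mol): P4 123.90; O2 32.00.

n(P4) = 306.0 / 123.90 = 2.470 mol
n(O2) = 240.0 / 32.00 = 7.500 mol
n/ν → P4: 2.470, O2: 1.500; O2 is limiting.
P4 consumed = (1/5) × 7.500 = 1.500 mol
P4 remaining = 2.470 − 1.500 = 0.9700 mol

0.970 mol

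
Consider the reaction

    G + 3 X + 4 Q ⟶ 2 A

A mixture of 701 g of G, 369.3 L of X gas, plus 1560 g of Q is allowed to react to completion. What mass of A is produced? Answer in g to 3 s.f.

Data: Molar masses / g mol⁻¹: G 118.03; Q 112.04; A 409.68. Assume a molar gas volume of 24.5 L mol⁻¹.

n(G) = 701.0 / 118.03 = 5.939 mol
n(X) = 369.3 / 24.5 = 15.07 mol
n(Q) = 1560 / 112.04 = 13.92 mol
n/ν for G = 5.939/1 = 5.939
n/ν for X = 15.07/3 = 5.023
n/ν for Q = 13.92/4 = 3.480
Smallest n/ν is Q → limiting reagent.
n(A) = (2/4) × 13.92 = 6.960 mol
mass = 6.960 × 409.68 = 2851 g

2850 g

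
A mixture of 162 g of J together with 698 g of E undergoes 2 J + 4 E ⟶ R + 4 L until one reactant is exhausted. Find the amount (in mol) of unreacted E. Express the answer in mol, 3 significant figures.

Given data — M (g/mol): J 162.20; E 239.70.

n(J) = 162.0 / 162.20 = 0.9988 mol
n(E) = 698.0 / 239.70 = 2.912 mol
n/ν for J = 0.9988/2 = 0.4994
n/ν for E = 2.912/4 = 0.7280
Smallest n/ν is J → limiting reagent.
E consumed = (4/2) × 0.9988 = 1.998 mol
E remaining = 2.912 − 1.998 = 0.9140 mol

0.914 mol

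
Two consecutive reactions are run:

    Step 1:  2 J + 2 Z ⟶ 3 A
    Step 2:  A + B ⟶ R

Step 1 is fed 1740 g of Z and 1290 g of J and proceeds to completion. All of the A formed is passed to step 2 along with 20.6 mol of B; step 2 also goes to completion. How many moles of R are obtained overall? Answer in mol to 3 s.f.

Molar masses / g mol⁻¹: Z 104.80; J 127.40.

15.2 mol

Step 1:
n(Z) = 1740 / 104.80 = 16.60 mol
n(J) = 1290 / 127.40 = 10.13 mol
n/ν for Z = 16.60/2 = 8.300
n/ν for J = 10.13/2 = 5.065
Smallest n/ν is J → limiting reagent.
n(A) produced = (3/2) × 10.13 = 15.20 mol
Step 2:
n(A) available = 15.20 mol
n(B) = 20.60 mol
n/ν for A = 15.20/1 = 15.20
n/ν for B = 20.60/1 = 20.60
Smallest n/ν is A → limiting reagent.
n(R) = (1/1) × 15.20 = 15.20 mol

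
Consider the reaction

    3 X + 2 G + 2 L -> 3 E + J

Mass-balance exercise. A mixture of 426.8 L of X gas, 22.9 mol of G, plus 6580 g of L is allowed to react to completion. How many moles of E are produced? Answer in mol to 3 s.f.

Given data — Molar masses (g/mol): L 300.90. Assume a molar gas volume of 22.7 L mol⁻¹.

n(X) = 426.8 / 22.7 = 18.80 mol
n(G) = 22.90 mol
n(L) = 6580 / 300.90 = 21.87 mol
n/ν for X = 18.80/3 = 6.267
n/ν for G = 22.90/2 = 11.45
n/ν for L = 21.87/2 = 10.94
Smallest n/ν is X → limiting reagent.
n(E) = (3/3) × 18.80 = 18.80 mol

18.8 mol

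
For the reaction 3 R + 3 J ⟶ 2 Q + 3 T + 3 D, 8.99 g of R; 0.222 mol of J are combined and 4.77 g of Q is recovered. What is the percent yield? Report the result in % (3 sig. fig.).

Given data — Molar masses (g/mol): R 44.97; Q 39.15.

91.4 %

n(R) = 8.990 / 44.97 = 0.1999 mol
n(J) = 0.2220 mol
n/ν → R: 0.06663, J: 0.07400; R is limiting.
theoretical n(Q) = (2/3) × 0.1999 = 0.1333 mol → 5.219 g
% yield = 4.77 / 5.219 × 100 = 91.40 %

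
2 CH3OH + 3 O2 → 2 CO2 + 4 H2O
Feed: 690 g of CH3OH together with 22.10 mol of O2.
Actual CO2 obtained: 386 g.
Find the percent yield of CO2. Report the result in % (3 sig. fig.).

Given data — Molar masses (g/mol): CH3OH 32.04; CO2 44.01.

59.5 %

n(CH3OH) = 690.0 / 32.04 = 21.54 mol
n(O2) = 22.10 mol
n/ν for CH3OH = 21.54/2 = 10.77
n/ν for O2 = 22.10/3 = 7.367
Smallest n/ν is O2 → limiting reagent.
theoretical n(CO2) = (2/3) × 22.10 = 14.73 mol → 648.3 g
% yield = 386 / 648.3 × 100 = 59.54 %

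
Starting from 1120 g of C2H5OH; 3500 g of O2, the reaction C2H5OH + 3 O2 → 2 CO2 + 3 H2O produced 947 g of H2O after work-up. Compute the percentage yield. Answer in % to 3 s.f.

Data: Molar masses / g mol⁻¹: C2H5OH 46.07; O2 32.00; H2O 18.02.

n(C2H5OH) = 1120 / 46.07 = 24.31 mol
n(O2) = 3500 / 32.00 = 109.4 mol
n/ν for C2H5OH = 24.31/1 = 24.31
n/ν for O2 = 109.4/3 = 36.47
Smallest n/ν is C2H5OH → limiting reagent.
theoretical n(H2O) = (3/1) × 24.31 = 72.93 mol → 1314 g
% yield = 947 / 1314 × 100 = 72.07 %

72.1 %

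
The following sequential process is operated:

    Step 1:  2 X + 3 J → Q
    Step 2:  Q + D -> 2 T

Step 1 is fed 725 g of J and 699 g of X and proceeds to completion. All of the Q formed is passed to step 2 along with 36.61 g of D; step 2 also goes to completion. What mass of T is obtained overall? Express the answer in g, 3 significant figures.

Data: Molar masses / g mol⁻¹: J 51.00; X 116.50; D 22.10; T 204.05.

676 g

Step 1:
n(J) = 725.0 / 51.00 = 14.22 mol
n(X) = 699.0 / 116.50 = 6.000 mol
n/ν for J = 14.22/3 = 4.740
n/ν for X = 6.000/2 = 3.000
Smallest n/ν is X → limiting reagent.
n(Q) produced = (1/2) × 6.000 = 3.000 mol
Step 2:
n(Q) available = 3.000 mol
n(D) = 36.61 / 22.10 = 1.657 mol
n/ν for Q = 3.000/1 = 3.000
n/ν for D = 1.657/1 = 1.657
Smallest n/ν is D → limiting reagent.
n(T) = (2/1) × 1.657 = 3.314 mol
mass = 3.314 × 204.05 = 676.2 g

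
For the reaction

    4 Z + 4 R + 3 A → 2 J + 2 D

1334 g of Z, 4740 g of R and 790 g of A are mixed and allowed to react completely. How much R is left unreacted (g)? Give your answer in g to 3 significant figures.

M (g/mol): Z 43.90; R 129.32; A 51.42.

2090 g

n(Z) = 1334 / 43.90 = 30.39 mol
n(R) = 4740 / 129.32 = 36.65 mol
n(A) = 790.0 / 51.42 = 15.36 mol
n/ν for Z = 30.39/4 = 7.598
n/ν for R = 36.65/4 = 9.163
n/ν for A = 15.36/3 = 5.120
Smallest n/ν is A → limiting reagent.
R consumed = (4/3) × 15.36 = 20.48 mol
R remaining = 36.65 − 20.48 = 16.17 mol
mass = 16.17 × 129.32 = 2091 g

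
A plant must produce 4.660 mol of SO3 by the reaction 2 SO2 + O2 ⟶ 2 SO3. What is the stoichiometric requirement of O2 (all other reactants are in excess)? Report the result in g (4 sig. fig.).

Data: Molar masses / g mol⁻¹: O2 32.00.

74.56 g

n(SO3) = 4.660 mol
n(O2) = (1/2) × 4.660 = 2.330 mol
mass = 2.330 × 32.00 = 74.56 g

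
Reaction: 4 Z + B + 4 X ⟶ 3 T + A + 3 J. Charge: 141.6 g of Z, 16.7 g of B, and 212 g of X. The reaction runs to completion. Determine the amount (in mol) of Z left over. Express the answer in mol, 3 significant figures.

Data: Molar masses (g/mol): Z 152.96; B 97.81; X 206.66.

n(Z) = 141.6 / 152.96 = 0.9257 mol
n(B) = 16.70 / 97.81 = 0.1707 mol
n(X) = 212.0 / 206.66 = 1.026 mol
n/ν for Z = 0.9257/4 = 0.2314
n/ν for B = 0.1707/1 = 0.1707
n/ν for X = 1.026/4 = 0.2565
Smallest n/ν is B → limiting reagent.
Z consumed = (4/1) × 0.1707 = 0.6828 mol
Z remaining = 0.9257 − 0.6828 = 0.2429 mol

0.243 mol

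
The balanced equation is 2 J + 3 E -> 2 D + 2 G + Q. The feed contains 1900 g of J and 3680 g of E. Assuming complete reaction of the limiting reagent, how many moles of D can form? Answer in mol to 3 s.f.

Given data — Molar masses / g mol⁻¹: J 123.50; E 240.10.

10.2 mol

n(J) = 1900 / 123.50 = 15.38 mol
n(E) = 3680 / 240.10 = 15.33 mol
n/ν → J: 7.690, E: 5.110; E is limiting.
n(D) = (2/3) × 15.33 = 10.22 mol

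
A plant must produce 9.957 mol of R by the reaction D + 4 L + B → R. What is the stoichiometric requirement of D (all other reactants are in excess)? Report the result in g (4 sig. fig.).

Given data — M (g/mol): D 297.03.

n(R) = 9.957 mol
n(D) = (1/1) × 9.957 = 9.957 mol
mass = 9.957 × 297.03 = 2958 g

2958 g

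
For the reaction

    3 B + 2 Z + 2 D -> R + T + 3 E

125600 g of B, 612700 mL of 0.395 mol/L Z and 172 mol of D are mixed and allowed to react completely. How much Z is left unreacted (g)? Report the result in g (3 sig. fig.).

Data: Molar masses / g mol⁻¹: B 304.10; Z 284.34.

n(B) = 125600 / 304.10 = 413.0 mol
n(Z) = 0.395 × 612700/1000 = 242.0 mol
n(D) = 172.0 mol
n/ν for B = 413.0/3 = 137.7
n/ν for Z = 242.0/2 = 121.0
n/ν for D = 172.0/2 = 86.00
Smallest n/ν is D → limiting reagent.
Z consumed = (2/2) × 172.0 = 172.0 mol
Z remaining = 242.0 − 172.0 = 70.00 mol
mass = 70.00 × 284.34 = 19900 g

19900 g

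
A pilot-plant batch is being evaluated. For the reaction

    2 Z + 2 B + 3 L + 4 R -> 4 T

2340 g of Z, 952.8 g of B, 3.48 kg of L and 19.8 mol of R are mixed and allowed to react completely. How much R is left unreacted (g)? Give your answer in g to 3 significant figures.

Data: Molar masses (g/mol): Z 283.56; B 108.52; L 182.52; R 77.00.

254 g

n(Z) = 2340 / 283.56 = 8.252 mol
n(B) = 952.8 / 108.52 = 8.780 mol
n(L) = 3.480×1000 / 182.52 = 19.07 mol
n(R) = 19.80 mol
n/ν for Z = 8.252/2 = 4.126
n/ν for B = 8.780/2 = 4.390
n/ν for L = 19.07/3 = 6.357
n/ν for R = 19.80/4 = 4.950
Smallest n/ν is Z → limiting reagent.
R consumed = (4/2) × 8.252 = 16.50 mol
R remaining = 19.80 − 16.50 = 3.300 mol
mass = 3.300 × 77.00 = 254.1 g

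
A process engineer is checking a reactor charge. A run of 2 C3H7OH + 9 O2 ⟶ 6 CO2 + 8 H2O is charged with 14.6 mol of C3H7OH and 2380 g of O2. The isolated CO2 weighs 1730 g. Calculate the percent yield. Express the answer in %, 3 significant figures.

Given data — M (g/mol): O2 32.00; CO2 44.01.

n(C3H7OH) = 14.60 mol
n(O2) = 2380 / 32.00 = 74.38 mol
n/ν for C3H7OH = 14.60/2 = 7.300
n/ν for O2 = 74.38/9 = 8.264
Smallest n/ν is C3H7OH → limiting reagent.
theoretical n(CO2) = (6/2) × 14.60 = 43.80 mol → 1928 g
% yield = 1730 / 1928 × 100 = 89.73 %

89.7 %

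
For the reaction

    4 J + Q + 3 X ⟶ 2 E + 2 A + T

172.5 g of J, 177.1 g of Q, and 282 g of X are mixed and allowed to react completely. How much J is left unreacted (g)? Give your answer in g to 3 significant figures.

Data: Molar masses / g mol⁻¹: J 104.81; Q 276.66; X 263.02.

n(J) = 172.5 / 104.81 = 1.646 mol
n(Q) = 177.1 / 276.66 = 0.6401 mol
n(X) = 282.0 / 263.02 = 1.072 mol
n/ν → J: 0.4115, Q: 0.6401, X: 0.3573; X is limiting.
J consumed = (4/3) × 1.072 = 1.429 mol
J remaining = 1.646 − 1.429 = 0.2170 mol
mass = 0.2170 × 104.81 = 22.74 g

22.7 g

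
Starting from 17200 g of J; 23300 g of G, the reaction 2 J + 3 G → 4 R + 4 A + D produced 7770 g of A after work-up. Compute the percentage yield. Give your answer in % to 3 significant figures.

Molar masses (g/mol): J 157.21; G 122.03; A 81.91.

n(J) = 17200 / 157.21 = 109.4 mol
n(G) = 23300 / 122.03 = 190.9 mol
n/ν for J = 109.4/2 = 54.70
n/ν for G = 190.9/3 = 63.63
Smallest n/ν is J → limiting reagent.
theoretical n(A) = (4/2) × 109.4 = 218.8 mol → 17920 g
% yield = 7770 / 17920 × 100 = 43.36 %

43.4 %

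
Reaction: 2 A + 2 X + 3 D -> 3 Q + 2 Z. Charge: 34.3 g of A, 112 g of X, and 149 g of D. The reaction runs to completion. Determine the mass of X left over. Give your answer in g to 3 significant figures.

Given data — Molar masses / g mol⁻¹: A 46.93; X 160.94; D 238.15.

44.9 g

n(A) = 34.30 / 46.93 = 0.7309 mol
n(X) = 112.0 / 160.94 = 0.6959 mol
n(D) = 149.0 / 238.15 = 0.6257 mol
n/ν for A = 0.7309/2 = 0.3655
n/ν for X = 0.6959/2 = 0.3480
n/ν for D = 0.6257/3 = 0.2086
Smallest n/ν is D → limiting reagent.
X consumed = (2/3) × 0.6257 = 0.4171 mol
X remaining = 0.6959 − 0.4171 = 0.2788 mol
mass = 0.2788 × 160.94 = 44.87 g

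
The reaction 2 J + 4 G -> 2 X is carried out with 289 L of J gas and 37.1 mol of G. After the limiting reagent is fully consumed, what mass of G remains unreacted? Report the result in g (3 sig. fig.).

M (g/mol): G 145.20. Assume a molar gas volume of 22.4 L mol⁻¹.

1640 g

n(J) = 289.0 / 22.4 = 12.90 mol
n(G) = 37.10 mol
n/ν for J = 12.90/2 = 6.450
n/ν for G = 37.10/4 = 9.275
Smallest n/ν is J → limiting reagent.
G consumed = (4/2) × 12.90 = 25.80 mol
G remaining = 37.10 − 25.80 = 11.30 mol
mass = 11.30 × 145.20 = 1641 g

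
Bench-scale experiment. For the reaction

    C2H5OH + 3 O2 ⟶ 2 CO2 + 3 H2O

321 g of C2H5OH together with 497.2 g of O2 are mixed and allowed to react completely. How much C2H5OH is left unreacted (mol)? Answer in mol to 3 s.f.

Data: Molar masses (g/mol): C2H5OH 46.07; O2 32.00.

1.79 mol

n(C2H5OH) = 321.0 / 46.07 = 6.968 mol
n(O2) = 497.2 / 32.00 = 15.54 mol
n/ν for C2H5OH = 6.968/1 = 6.968
n/ν for O2 = 15.54/3 = 5.180
Smallest n/ν is O2 → limiting reagent.
C2H5OH consumed = (1/3) × 15.54 = 5.180 mol
C2H5OH remaining = 6.968 − 5.180 = 1.788 mol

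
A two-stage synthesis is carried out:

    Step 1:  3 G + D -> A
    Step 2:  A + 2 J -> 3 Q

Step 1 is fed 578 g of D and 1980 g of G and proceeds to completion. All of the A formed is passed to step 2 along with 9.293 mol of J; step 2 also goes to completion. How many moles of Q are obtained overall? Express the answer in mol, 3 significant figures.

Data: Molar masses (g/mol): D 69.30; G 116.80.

Step 1:
n(D) = 578.0 / 69.30 = 8.341 mol
n(G) = 1980 / 116.80 = 16.95 mol
n/ν for D = 8.341/1 = 8.341
n/ν for G = 16.95/3 = 5.650
Smallest n/ν is G → limiting reagent.
n(A) produced = (1/3) × 16.95 = 5.650 mol
Step 2:
n(A) available = 5.650 mol
n(J) = 9.293 mol
n/ν for A = 5.650/1 = 5.650
n/ν for J = 9.293/2 = 4.647
Smallest n/ν is J → limiting reagent.
n(Q) = (3/2) × 9.293 = 13.94 mol

13.9 mol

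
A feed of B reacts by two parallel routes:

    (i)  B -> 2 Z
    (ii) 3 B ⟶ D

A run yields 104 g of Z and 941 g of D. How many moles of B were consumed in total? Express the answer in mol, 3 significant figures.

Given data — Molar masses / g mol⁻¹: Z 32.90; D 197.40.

n(Z) = 104 / 32.90 = 3.161 mol
n(D) = 941 / 197.40 = 4.767 mol
n(B) via (i) = (1/2)×3.161 = 1.581 mol
n(B) via (ii) = (3/1)×4.767 = 14.30 mol
total n(B) = 1.581 + 14.30 = 15.88 mol

15.9 mol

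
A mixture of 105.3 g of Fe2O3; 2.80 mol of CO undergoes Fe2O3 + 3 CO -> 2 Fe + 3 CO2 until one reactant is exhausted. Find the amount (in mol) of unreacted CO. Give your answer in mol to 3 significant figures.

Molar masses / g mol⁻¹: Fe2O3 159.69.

n(Fe2O3) = 105.3 / 159.69 = 0.6594 mol
n(CO) = 2.800 mol
n/ν for Fe2O3 = 0.6594/1 = 0.6594
n/ν for CO = 2.800/3 = 0.9333
Smallest n/ν is Fe2O3 → limiting reagent.
CO consumed = (3/1) × 0.6594 = 1.978 mol
CO remaining = 2.800 − 1.978 = 0.8220 mol

0.822 mol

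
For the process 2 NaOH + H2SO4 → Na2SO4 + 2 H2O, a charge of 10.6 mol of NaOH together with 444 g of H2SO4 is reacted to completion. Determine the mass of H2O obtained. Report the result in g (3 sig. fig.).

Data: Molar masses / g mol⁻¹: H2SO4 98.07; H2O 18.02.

n(NaOH) = 10.60 mol
n(H2SO4) = 444.0 / 98.07 = 4.527 mol
n/ν for NaOH = 10.60/2 = 5.300
n/ν for H2SO4 = 4.527/1 = 4.527
Smallest n/ν is H2SO4 → limiting reagent.
n(H2O) = (2/1) × 4.527 = 9.054 mol
mass = 9.054 × 18.02 = 163.2 g

163 g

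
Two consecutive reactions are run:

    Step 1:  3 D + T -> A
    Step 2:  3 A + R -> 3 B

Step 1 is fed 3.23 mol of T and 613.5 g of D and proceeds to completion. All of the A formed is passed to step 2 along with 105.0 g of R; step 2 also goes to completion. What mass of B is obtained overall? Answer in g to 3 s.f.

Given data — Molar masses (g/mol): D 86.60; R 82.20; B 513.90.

Step 1:
n(T) = 3.230 mol
n(D) = 613.5 / 86.60 = 7.084 mol
n/ν for T = 3.230/1 = 3.230
n/ν for D = 7.084/3 = 2.361
Smallest n/ν is D → limiting reagent.
n(A) produced = (1/3) × 7.084 = 2.361 mol
Step 2:
n(A) available = 2.361 mol
n(R) = 105.0 / 82.20 = 1.277 mol
n/ν for A = 2.361/3 = 0.7870
n/ν for R = 1.277/1 = 1.277
Smallest n/ν is A → limiting reagent.
n(B) = (3/3) × 2.361 = 2.361 mol
mass = 2.361 × 513.90 = 1213 g

1210 g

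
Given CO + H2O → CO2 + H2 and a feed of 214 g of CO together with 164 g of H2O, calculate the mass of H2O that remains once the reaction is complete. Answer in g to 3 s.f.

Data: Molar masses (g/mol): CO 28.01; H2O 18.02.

26.3 g

n(CO) = 214.0 / 28.01 = 7.640 mol
n(H2O) = 164.0 / 18.02 = 9.101 mol
n/ν → CO: 7.640, H2O: 9.101; CO is limiting.
H2O consumed = (1/1) × 7.640 = 7.640 mol
H2O remaining = 9.101 − 7.640 = 1.461 mol
mass = 1.461 × 18.02 = 26.33 g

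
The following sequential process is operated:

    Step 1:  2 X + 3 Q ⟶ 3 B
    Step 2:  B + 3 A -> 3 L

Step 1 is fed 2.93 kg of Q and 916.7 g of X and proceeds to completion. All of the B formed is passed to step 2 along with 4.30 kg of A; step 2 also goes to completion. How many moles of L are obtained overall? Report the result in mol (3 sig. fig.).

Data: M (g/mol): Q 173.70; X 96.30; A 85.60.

42.8 mol

Step 1:
n(Q) = 2.930×1000 / 173.70 = 16.87 mol
n(X) = 916.7 / 96.30 = 9.519 mol
n/ν for Q = 16.87/3 = 5.623
n/ν for X = 9.519/2 = 4.760
Smallest n/ν is X → limiting reagent.
n(B) produced = (3/2) × 9.519 = 14.28 mol
Step 2:
n(B) available = 14.28 mol
n(A) = 4.300×1000 / 85.60 = 50.23 mol
n/ν for B = 14.28/1 = 14.28
n/ν for A = 50.23/3 = 16.74
Smallest n/ν is B → limiting reagent.
n(L) = (3/1) × 14.28 = 42.84 mol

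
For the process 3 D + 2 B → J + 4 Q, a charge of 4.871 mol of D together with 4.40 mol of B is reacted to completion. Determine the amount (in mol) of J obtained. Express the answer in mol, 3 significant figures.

1.62 mol

n(D) = 4.871 mol
n(B) = 4.400 mol
n/ν for D = 4.871/3 = 1.624
n/ν for B = 4.400/2 = 2.200
Smallest n/ν is D → limiting reagent.
n(J) = (1/3) × 4.871 = 1.624 mol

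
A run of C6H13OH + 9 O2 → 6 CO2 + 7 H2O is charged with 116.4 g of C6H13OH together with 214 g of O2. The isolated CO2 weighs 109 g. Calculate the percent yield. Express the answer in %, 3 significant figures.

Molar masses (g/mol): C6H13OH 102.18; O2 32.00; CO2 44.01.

55.6 %

n(C6H13OH) = 116.4 / 102.18 = 1.139 mol
n(O2) = 214.0 / 32.00 = 6.688 mol
n/ν → C6H13OH: 1.139, O2: 0.7431; O2 is limiting.
theoretical n(CO2) = (6/9) × 6.688 = 4.459 mol → 196.2 g
% yield = 109 / 196.2 × 100 = 55.56 %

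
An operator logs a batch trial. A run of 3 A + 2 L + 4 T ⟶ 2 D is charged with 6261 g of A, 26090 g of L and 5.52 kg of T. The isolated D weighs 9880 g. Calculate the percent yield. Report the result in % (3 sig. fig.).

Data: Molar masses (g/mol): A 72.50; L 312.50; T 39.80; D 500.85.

34.3 %

n(A) = 6261 / 72.50 = 86.36 mol
n(L) = 26090 / 312.50 = 83.49 mol
n(T) = 5.520×1000 / 39.80 = 138.7 mol
n/ν for A = 86.36/3 = 28.79
n/ν for L = 83.49/2 = 41.75
n/ν for T = 138.7/4 = 34.68
Smallest n/ν is A → limiting reagent.
theoretical n(D) = (2/3) × 86.36 = 57.57 mol → 28830 g
% yield = 9880 / 28830 × 100 = 34.27 %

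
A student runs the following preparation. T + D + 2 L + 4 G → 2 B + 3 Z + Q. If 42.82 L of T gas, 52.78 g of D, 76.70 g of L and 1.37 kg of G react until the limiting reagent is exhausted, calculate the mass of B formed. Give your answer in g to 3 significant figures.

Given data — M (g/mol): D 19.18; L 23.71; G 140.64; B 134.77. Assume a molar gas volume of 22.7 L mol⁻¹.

436 g

n(T) = 42.82 / 22.7 = 1.886 mol
n(D) = 52.78 / 19.18 = 2.752 mol
n(L) = 76.70 / 23.71 = 3.235 mol
n(G) = 1.370×1000 / 140.64 = 9.741 mol
n/ν for T = 1.886/1 = 1.886
n/ν for D = 2.752/1 = 2.752
n/ν for L = 3.235/2 = 1.618
n/ν for G = 9.741/4 = 2.435
Smallest n/ν is L → limiting reagent.
n(B) = (2/2) × 3.235 = 3.235 mol
mass = 3.235 × 134.77 = 436.0 g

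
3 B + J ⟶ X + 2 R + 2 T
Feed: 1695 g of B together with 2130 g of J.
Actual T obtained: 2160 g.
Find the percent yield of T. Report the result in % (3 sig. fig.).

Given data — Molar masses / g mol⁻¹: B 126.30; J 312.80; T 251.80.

n(B) = 1695 / 126.30 = 13.42 mol
n(J) = 2130 / 312.80 = 6.809 mol
n/ν for B = 13.42/3 = 4.473
n/ν for J = 6.809/1 = 6.809
Smallest n/ν is B → limiting reagent.
theoretical n(T) = (2/3) × 13.42 = 8.947 mol → 2253 g
% yield = 2160 / 2253 × 100 = 95.87 %

95.9 %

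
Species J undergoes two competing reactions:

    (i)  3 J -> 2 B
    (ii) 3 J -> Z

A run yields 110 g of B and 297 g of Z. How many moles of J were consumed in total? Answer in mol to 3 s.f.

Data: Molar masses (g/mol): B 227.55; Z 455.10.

n(B) = 110 / 227.55 = 0.4834 mol
n(Z) = 297 / 455.10 = 0.6526 mol
n(J) via (i) = (3/2)×0.4834 = 0.7251 mol
n(J) via (ii) = (3/1)×0.6526 = 1.958 mol
total n(J) = 0.7251 + 1.958 = 2.683 mol

2.68 mol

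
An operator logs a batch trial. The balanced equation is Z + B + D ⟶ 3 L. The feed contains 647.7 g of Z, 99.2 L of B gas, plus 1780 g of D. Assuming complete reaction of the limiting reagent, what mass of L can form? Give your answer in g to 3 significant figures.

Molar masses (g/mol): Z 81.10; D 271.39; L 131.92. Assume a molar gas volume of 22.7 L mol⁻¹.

n(Z) = 647.7 / 81.10 = 7.986 mol
n(B) = 99.20 / 22.7 = 4.370 mol
n(D) = 1780 / 271.39 = 6.559 mol
n/ν for Z = 7.986/1 = 7.986
n/ν for B = 4.370/1 = 4.370
n/ν for D = 6.559/1 = 6.559
Smallest n/ν is B → limiting reagent.
n(L) = (3/1) × 4.370 = 13.11 mol
mass = 13.11 × 131.92 = 1729 g

1730 g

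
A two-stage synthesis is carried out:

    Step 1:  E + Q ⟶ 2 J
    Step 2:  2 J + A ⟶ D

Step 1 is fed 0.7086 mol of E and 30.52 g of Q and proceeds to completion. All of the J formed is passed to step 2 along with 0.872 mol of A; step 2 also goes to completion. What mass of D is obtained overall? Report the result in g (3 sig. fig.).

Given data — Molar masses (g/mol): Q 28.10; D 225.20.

160 g

Step 1:
n(E) = 0.7086 mol
n(Q) = 30.52 / 28.10 = 1.086 mol
n/ν for E = 0.7086/1 = 0.7086
n/ν for Q = 1.086/1 = 1.086
Smallest n/ν is E → limiting reagent.
n(J) produced = (2/1) × 0.7086 = 1.417 mol
Step 2:
n(J) available = 1.417 mol
n(A) = 0.8720 mol
n/ν for J = 1.417/2 = 0.7085
n/ν for A = 0.8720/1 = 0.8720
Smallest n/ν is J → limiting reagent.
n(D) = (1/2) × 1.417 = 0.7085 mol
mass = 0.7085 × 225.20 = 159.6 g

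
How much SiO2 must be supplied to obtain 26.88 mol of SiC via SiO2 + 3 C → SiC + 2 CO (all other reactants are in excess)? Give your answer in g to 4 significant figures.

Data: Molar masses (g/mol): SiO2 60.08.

1615 g

n(SiC) = 26.88 mol
n(SiO2) = (1/1) × 26.88 = 26.88 mol
mass = 26.88 × 60.08 = 1615 g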